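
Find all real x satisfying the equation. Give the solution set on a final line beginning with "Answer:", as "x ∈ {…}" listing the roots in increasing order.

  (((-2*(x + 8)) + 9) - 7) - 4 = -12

Step 1. [(((-2*(x + 8)) + 9) - 7) - 4 = -12] 4 comes off first (add 4). So sub: ((-2*(x + 8)) + 9) - 7 = -8.
Step 2. [((-2*(x + 8)) + 9) - 7 = -8] 7 comes off first (add 7). So sub: (-2*(x + 8)) + 9 = -1.
Step 3. [(-2*(x + 8)) + 9 = -1] peel the +9: subtract 9 from each side ⇒ sub: -2*(x + 8) = -10.
Step 4. [-2*(x + 8) = -10] leading coefficient -2: divide by -2 ⇒ div: x + 8 = 5.
Step 5. [x + 8 = 5] 8 comes off first (subtract 8). So sub: x = -3.

Answer: x ∈ {-3}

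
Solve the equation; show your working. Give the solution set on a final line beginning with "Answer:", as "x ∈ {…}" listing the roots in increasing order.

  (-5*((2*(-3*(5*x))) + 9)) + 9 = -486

Step 1. [(-5*((2*(-3*(5*x))) + 9)) + 9 = -486] +9 is outermost — subtract 9 both sides. So sub: -5*((2*(-3*(5*x))) + 9) = -495.
Step 2. [-5*((2*(-3*(5*x))) + 9) = -495] -5 out front; divide by -5. So div: (2*(-3*(5*x))) + 9 = 99.
Step 3. [(2*(-3*(5*x))) + 9 = 99] +9 is outermost — subtract 9 both sides, so sub: 2*(-3*(5*x)) = 90.
Step 4. [2*(-3*(5*x)) = 90] leading coefficient 2: divide by 2. So div: -3*(5*x) = 45.
Step 5. [-3*(5*x) = 45] divide by the outer -3 ⇒ div: 5*x = -15.
Step 6. [5*x = -15] 5·(inner) — divide through by 5 ⇒ div: x = -3.

Answer: x ∈ {-3}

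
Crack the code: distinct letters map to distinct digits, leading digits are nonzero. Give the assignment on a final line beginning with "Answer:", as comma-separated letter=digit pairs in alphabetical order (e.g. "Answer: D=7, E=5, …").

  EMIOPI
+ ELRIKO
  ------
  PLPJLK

Step 1. [col 1: I + O ≡ K (mod 10)] no forcing yet in column 1 (carry-in 0); O=7 is free and consistent — try it. So O=7.
Step 2. [col 1: I + O ≡ K (mod 10)] several values work for I in column 1 (I + O ≡ K (mod 10), carry-in 0); try I=1. So I=1.
Step 3. [col 1: I + O ≡ K (mod 10)] from column 1 (I=1, O=7, carry-in 0, digits 1,7 already taken and all letters distinct): K must equal 8 ⇒ K=8.
Step 4. [col 2: P + K ≡ L (mod 10)] P=6 is one option consistent with column 2 (P + K ≡ L (mod 10), carry-in 0) — take it ⇒ P=6.
Step 5. [col 2: P + K ≡ L (mod 10)] column 2: given P=6, K=8, carry-in 0, and digits 1,6,7,8 already taken and all letters distinct, P+K≡L (mod 10) forces L=4, so L=4.
Step 6. [col 3: O + I ≡ J (mod 10)] from column 3 (O=7, I=1, carry-in 1, digits 1,4,6,7,8 already taken and all letters distinct): J must equal 9 ⇒ J=9.
Step 7. [col 4: I + R ≡ P (mod 10)] in column 4 we have I+R≡P with carry-in 0; given I=1, P=6 and digits 1,4,6,7,8,9 already taken and all letters distinct, that pins R to 5 ⇒ R=5.
Step 8. [col 5: M + L ≡ L (mod 10)] in column 5 we have M+L≡L with carry-in 0; given L=4 and digits 1,4,5,6,7,8,9 already taken and all letters distinct, that pins M to 0. So M=0.
Step 9. [col 6: E + E ≡ P (mod 10)] column 6: given P=6, carry-in 0, and digits 0,1,4,5,6,7,8,9 already taken and all letters distinct, E+E≡P (mod 10) forces E=3. So E=3.

Answer: E=3, I=1, J=9, K=8, L=4, M=0, O=7, P=6, R=5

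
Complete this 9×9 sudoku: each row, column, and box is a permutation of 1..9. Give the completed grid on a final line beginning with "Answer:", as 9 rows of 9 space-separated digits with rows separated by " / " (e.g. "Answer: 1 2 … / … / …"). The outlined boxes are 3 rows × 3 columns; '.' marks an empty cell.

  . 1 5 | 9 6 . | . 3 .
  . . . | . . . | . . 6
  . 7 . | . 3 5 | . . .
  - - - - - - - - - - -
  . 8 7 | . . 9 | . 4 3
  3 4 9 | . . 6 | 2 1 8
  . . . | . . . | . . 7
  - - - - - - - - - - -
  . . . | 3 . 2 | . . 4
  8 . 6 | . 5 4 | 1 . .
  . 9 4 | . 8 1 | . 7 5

Step 1. [r6c2∈{2,5,6}] across col 2, 6 lands solely at r6c2. So r6c2=6.
Step 2. [r9c1∈{2}] r9c1 has the single candidate 2. So r9c1=2.
Step 3. [r2c2∈{2,3}] in col 2, 2 fits only at r2c2, so r2c2=2.
Step 4. [r3c4∈{1,2,4,8}] r3c4 is the only open cell in box 2 admitting 2, so r3c4=2.
Step 5. [r7c8∈{6,8,9}] across col 8, 6 lands solely at r7c8. So r7c8=6.
Step 6. [r7c7∈{8,9}] in row 7, 8 fits only at r7c7, so r7c7=8.
Step 7. [r1c6∈{7,8}] row 1 places 8 nowhere but r1c6, so r1c6=8.
Step 8. [r7c1∈{1,5,7}] across col 1, 7 lands solely at r7c1, so r7c1=7.
Step 9. [r6c4∈{1,4,5,8}] across row 6, 8 lands solely at r6c4. So r6c4=8.
Step 10. [r2c4∈{1,4,7}] across col 4, 4 lands solely at r2c4, so r2c4=4.
Step 11. [r4c4∈{1,5}] col 4 places 1 nowhere but r4c4. So r4c4=1.
Step 12. [r2c1∈{9}] nothing but 9 survives at r2c1, so r2c1=9.
Step 13. [r8c8∈{2,9}] in col 8, 2 fits only at r8c8. So r8c8=2.
Step 14. [r6c1∈{1,5}] 1 has one home in col 1: r6c1 ⇒ r6c1=1.
Step 15. [r5c5∈{7}] nothing but 7 survives at r5c5. So r5c5=7.
Step 16. [r1c7∈{4,7}] row 1 places 7 nowhere but r1c7. So r1c7=7.
Step 17. [r2c7∈{5}] r2c7 is down to just 5 ⇒ r2c7=5.
Step 18. [r6c7∈{9}] r6c7's peers cover all but 9 ⇒ r6c7=9.
Step 19. [r3c3∈{8}] only 8 remains possible at r3c3, so r3c3=8.
Step 20. [r3c9∈{1,9}] row 3 places 1 nowhere but r3c9, so r3c9=1.
Step 21. [r6c3∈{2}] only 2 remains possible at r6c3, so r6c3=2.
Step 22. [r3c1∈{4,6}] row 3 places 6 nowhere but r3c1, so r3c1=6.
Step 23. [r5c4∈{5}] r5c4 is down to just 5. So r5c4=5.
Step 24. [r8c4∈{7}] only 7 remains possible at r8c4. So r8c4=7.
Step 25. [r8c9∈{9}] r8c9's peers cover all but 9, so r8c9=9.
Step 26. [r6c6∈{3}] nothing but 3 survives at r6c6 ⇒ r6c6=3.
Step 27. [r6c8∈{5}] r6c8 is down to just 5. So r6c8=5.
Step 28. [r6c5∈{4}] r6c5's peers cover all but 4. So r6c5=4.
Step 29. [r9c7∈{3}] nothing but 3 survives at r9c7. So r9c7=3.
Step 30. [r2c6∈{7}] r2c6 has the single candidate 7, so r2c6=7.
Step 31. [r4c5∈{2}] r4c5's peers cover all but 2, so r4c5=2.
Step 32. [r4c1∈{5}] r4c1's peers cover all but 5 ⇒ r4c1=5.
Step 33. [r2c3∈{3}] only 3 remains possible at r2c3, so r2c3=3.
Step 34. [r2c8∈{8}] r2c8's peers cover all but 8 ⇒ r2c8=8.
Step 35. [r7c5∈{9}] r7c5 is down to just 9, so r7c5=9.
Step 36. [r9c4∈{6}] r9c4 is down to just 6. So r9c4=6.
Step 37. [r7c3∈{1}] only 1 remains possible at r7c3, so r7c3=1.
Step 38. [r3c8∈{9}] r3c8's peers cover all but 9. So r3c8=9.
Step 39. [r3c7∈{4}] r3c7 has the single candidate 4. So r3c7=4.
Step 40. [r2c5∈{1}] r2c5 is down to just 1, so r2c5=1.
Step 41. [r1c9∈{2}] r1c9 is down to just 2. So r1c9=2.
Step 42. [r8c2∈{3}] nothing but 3 survives at r8c2. So r8c2=3.
Step 43. [r4c7∈{6}] r4c7's peers cover all but 6 ⇒ r4c7=6.
Step 44. [r7c2∈{5}] only 5 remains possible at r7c2, so r7c2=5.
Step 45. [r1c1∈{4}] only 4 remains possible at r1c1. So r1c1=4.

Answer: 4 1 5 9 6 8 7 3 2 / 9 2 3 4 1 7 5 8 6 / 6 7 8 2 3 5 4 9 1 / 5 8 7 1 2 9 6 4 3 / 3 4 9 5 7 6 2 1 8 / 1 6 2 8 4 3 9 5 7 / 7 5 1 3 9 2 8 6 4 / 8 3 6 7 5 4 1 2 9 / 2 9 4 6 8 1 3 7 5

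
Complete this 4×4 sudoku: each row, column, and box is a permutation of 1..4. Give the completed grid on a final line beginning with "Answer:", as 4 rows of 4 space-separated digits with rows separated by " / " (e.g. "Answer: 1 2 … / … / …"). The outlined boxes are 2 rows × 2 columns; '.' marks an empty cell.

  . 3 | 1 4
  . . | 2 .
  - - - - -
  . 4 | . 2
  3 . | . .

Step 1. [r2c2∈{1}] only 1 remains possible at r2c2. So r2c2=1.
Step 2. [r2c4∈{3}] r2c4 has the single candidate 3. So r2c4=3.
Step 3. [r4c3∈{4}] r4c3 is down to just 4 ⇒ r4c3=4.
Step 4. [r1c1∈{2}] only 2 remains possible at r1c1. So r1c1=2.
Step 5. [r4c4∈{1}] r4c4 has the single candidate 1, so r4c4=1.
Step 6. [r3c3∈{3}] only 3 remains possible at r3c3, so r3c3=3.
Step 7. [r4c2∈{2}] r4c2's peers cover all but 2, so r4c2=2.
Step 8. [r3c1∈{1}] r3c1 is down to just 1, so r3c1=1.
Step 9. [r2c1∈{4}] r2c1 is down to just 4, so r2c1=4.

Answer: 2 3 1 4 / 4 1 2 3 / 1 4 3 2 / 3 2 4 1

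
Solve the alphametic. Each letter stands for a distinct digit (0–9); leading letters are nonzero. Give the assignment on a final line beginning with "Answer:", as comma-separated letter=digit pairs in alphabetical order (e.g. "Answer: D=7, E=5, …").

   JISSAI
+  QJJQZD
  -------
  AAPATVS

Step 1. [col 1: I + D ≡ S (mod 10)] I=3 is one option consistent with column 1 (I + D ≡ S (mod 10), carry-in 0) — take it. So I=3.
Step 2. [col 1: I + D ≡ S (mod 10)] several values work for S in column 1 (I + D ≡ S (mod 10), carry-in 0); try S=5. So S=5.
Step 3. [col 1: I + D ≡ S (mod 10)] column 1 reads I+D+carry(0)=S with I=3, S=5; with digits 3,5 already taken and all letters distinct, the only value for D is 2, so D=2.
Step 4. [col 2: A + Z ≡ V (mod 10)] several values work for A in column 2 (A + Z ≡ V (mod 10), carry-in 0); try A=1. So A=1.
Step 5. [col 2: A + Z ≡ V (mod 10)] several values work for V in column 2 (A + Z ≡ V (mod 10), carry-in 0); try V=8 ⇒ V=8.
Step 6. [col 2: A + Z ≡ V (mod 10)] in column 2 we have A+Z≡V with carry-in 0; given A=1, V=8 and digits 1,2,3,5,8 already taken and all letters distinct, that pins Z to 7 ⇒ Z=7.
Step 7. [col 3: S + Q ≡ T (mod 10)] several values work for Q in column 3 (S + Q ≡ T (mod 10), carry-in 0); try Q=4. So Q=4.
Step 8. [col 3: S + Q ≡ T (mod 10)] column 3: given S=5, Q=4, carry-in 0, and digits 1,2,3,4,5,7,8 already taken and all letters distinct, S+Q≡T (mod 10) forces T=9, so T=9.
Step 9. [col 4: S + J ≡ A (mod 10)] column 4 reads S+J+carry(0)=A with S=5, A=1; with digits 1,2,3,4,5,7,8,9 already taken and all letters distinct, the only value for J is 6, so J=6.
Step 10. [col 5: I + J ≡ P (mod 10)] from column 5 (I=3, J=6, carry-in 1, digits 1,2,3,4,5,6,7,8,9 already taken and all letters distinct): P must equal 0 ⇒ P=0.

Answer: A=1, D=2, I=3, J=6, P=0, Q=4, S=5, T=9, V=8, Z=7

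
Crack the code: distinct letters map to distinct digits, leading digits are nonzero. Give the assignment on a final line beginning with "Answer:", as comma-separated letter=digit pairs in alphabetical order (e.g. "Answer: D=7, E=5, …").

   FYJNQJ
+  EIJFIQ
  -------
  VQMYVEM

Step 1. [col 1: J + Q ≡ M (mod 10)] no forcing yet in column 1 (carry-in 0); M=8 is free and consistent — try it, so M=8.
Step 2. [col 1: J + Q ≡ M (mod 10)] several values work for J in column 1 (J + Q ≡ M (mod 10), carry-in 0); try J=2. So J=2.
Step 3. [col 1: J + Q ≡ M (mod 10)] from column 1 (J=2, M=8, carry-in 0, digits 2,8 already taken and all letters distinct): Q must equal 6. So Q=6.
Step 4. [V] adding two 6-digit numbers gives at most 6+1 digits, and here it does — V is that final carry and must be 1. So V=1.
Step 5. [col 2: Q + I ≡ E (mod 10)] several values work for I in column 2 (Q + I ≡ E (mod 10), carry-in 0); try I=3. So I=3.
Step 6. [col 2: Q + I ≡ E (mod 10)] column 2 reads Q+I+carry(0)=E with Q=6, I=3; with digits 1,2,3,6,8 already taken and all letters distinct, the only value for E is 9, so E=9.
Step 7. [col 3: N + F ≡ V (mod 10)] several values work for F in column 3 (N + F ≡ V (mod 10), carry-in 0); try F=7 ⇒ F=7.
Step 8. [col 3: N + F ≡ V (mod 10)] in column 3 we have N+F≡V with carry-in 0; given F=7, V=1 and digits 1,2,3,6,7,8,9 already taken and all letters distinct, that pins N to 4 ⇒ N=4.
Step 9. [col 4: J + J ≡ Y (mod 10)] column 4: given J=2, carry-in 1, and digits 1,2,3,4,6,7,8,9 already taken and all letters distinct, J+J≡Y (mod 10) forces Y=5. So Y=5.

Answer: E=9, F=7, I=3, J=2, M=8, N=4, Q=6, V=1, Y=5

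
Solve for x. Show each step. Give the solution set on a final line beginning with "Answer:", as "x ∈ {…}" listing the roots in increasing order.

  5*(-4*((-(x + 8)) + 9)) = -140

Step 1. [5*(-4*((-(x + 8)) + 9)) = -140] 5·(inner) — divide through by 5, so div: -4*((-(x + 8)) + 9) = -28.
Step 2. [-4*((-(x + 8)) + 9) = -28] -4·(inner) — divide through by -4, so div: (-(x + 8)) + 9 = 7.
Step 3. [(-(x + 8)) + 9 = 7] the outer +9 inverts by subtracting 9 ⇒ sub: -(x + 8) = -2.
Step 4. [-(x + 8) = -2] flip signs both sides ⇒ neg: x + 8 = 2.
Step 5. [x + 8 = 2] +8 is outermost — subtract 8 both sides ⇒ sub: x = -6.

Answer: x ∈ {-6}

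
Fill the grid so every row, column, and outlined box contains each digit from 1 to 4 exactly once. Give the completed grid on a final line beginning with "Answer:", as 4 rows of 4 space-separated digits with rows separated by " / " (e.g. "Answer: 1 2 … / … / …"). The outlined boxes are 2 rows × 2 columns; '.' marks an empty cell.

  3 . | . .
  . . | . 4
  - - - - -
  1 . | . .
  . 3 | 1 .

Step 1. [r2c1∈{2}] r2c1 is down to just 2, so r2c1=2.
Step 2. [r4c4∈{2}] r4c4's peers cover all but 2 ⇒ r4c4=2.
Step 3. [r1c2∈{1,4}] row 1 places 4 nowhere but r1c2. So r1c2=4.
Step 4. [r3c4∈{3}] nothing but 3 survives at r3c4. So r3c4=3.
Step 5. [r1c4∈{1}] r1c4 is down to just 1 ⇒ r1c4=1.
Step 6. [r4c1∈{4}] r4c1's peers cover all but 4, so r4c1=4.
Step 7. [r1c3∈{2}] only 2 remains possible at r1c3 ⇒ r1c3=2.
Step 8. [r2c2∈{1}] r2c2's peers cover all but 1. So r2c2=1.
Step 9. [r3c2∈{2}] nothing but 2 survives at r3c2. So r3c2=2.
Step 10. [r3c3∈{4}] r3c3 has the single candidate 4, so r3c3=4.
Step 11. [r2c3∈{3}] only 3 remains possible at r2c3 ⇒ r2c3=3.

Answer: 3 4 2 1 / 2 1 3 4 / 1 2 4 3 / 4 3 1 2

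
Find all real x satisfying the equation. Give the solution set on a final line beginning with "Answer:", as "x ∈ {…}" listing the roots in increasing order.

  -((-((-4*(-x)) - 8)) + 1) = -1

Step 1. [-((-((-4*(-x)) - 8)) + 1) = -1] flip signs both sides, so neg: (-((-4*(-x)) - 8)) + 1 = 1.
Step 2. [(-((-4*(-x)) - 8)) + 1 = 1] the outer +1 inverts by subtracting 1, so sub: -((-4*(-x)) - 8) = 0.
Step 3. [-((-4*(-x)) - 8) = 0] leading − — multiply by −1 ⇒ neg: (-4*(-x)) - 8 = 0.
Step 4. [(-4*(-x)) - 8 = 0] common factor -4 (LHS and 0) — divide through, so factor: (-x) + 2 = 0.
Step 5. [(-x) + 2 = 0] the outer +2 inverts by subtracting 2, so sub: -x = -2.
Step 6. [-x = -2] flip signs both sides. So neg: x = 2.

Answer: x ∈ {2}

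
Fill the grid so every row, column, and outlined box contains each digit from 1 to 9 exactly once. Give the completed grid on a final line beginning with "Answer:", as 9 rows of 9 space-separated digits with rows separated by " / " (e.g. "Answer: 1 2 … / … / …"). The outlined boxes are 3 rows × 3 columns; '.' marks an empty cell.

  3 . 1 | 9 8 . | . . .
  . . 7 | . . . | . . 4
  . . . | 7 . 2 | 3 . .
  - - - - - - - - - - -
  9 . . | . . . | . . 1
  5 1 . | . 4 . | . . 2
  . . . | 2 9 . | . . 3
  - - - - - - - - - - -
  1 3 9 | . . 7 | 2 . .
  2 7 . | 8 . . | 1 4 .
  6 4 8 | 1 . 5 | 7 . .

Step 1. [r7c5∈{6}] only 6 remains possible at r7c5, so r7c5=6.
Step 2. [r5c8∈{6,7,8,9}] in row 5, 7 fits only at r5c8. So r5c8=7.
Step 3. [r2c1∈{8}] r2c1's peers cover all but 8 ⇒ r2c1=8.
Step 4. [r4c3∈{2,3,4,6}] col 3 places 2 nowhere but r4c3, so r4c3=2.
Step 5. [r4c7∈{4,5,6,8}] across row 4, 4 lands solely at r4c7, so r4c7=4.
Step 6. [r8c9∈{5,6,9}] row 8 places 6 nowhere but r8c9 ⇒ r8c9=6.
Step 7. [r8c5∈{3}] only 3 remains possible at r8c5, so r8c5=3.
Step 8. [r5c3∈{3,6}] 3 has one home in col 3: r5c3. So r5c3=3.
Step 9. [r5c4∈{6}] r5c4 is down to just 6. So r5c4=6.
Step 10. [r5c6∈{8}] only 8 remains possible at r5c6 ⇒ r5c6=8.
Step 11. [r6c7∈{5,6,8}] col 7 places 8 nowhere but r6c7. So r6c7=8.
Step 12. [r6c8∈{5,6}] r6c8 is the only open cell in row 6 admitting 5 ⇒ r6c8=5.
Step 13. [r6c2∈{6}] nothing but 6 survives at r6c2 ⇒ r6c2=6.
Step 14. [r3c3∈{4,5,6}] col 3 places 6 nowhere but r3c3, so r3c3=6.
Step 15. [r7c9∈{5,8}] row 7 places 5 nowhere but r7c9 ⇒ r7c9=5.
Step 16. [r4c8∈{6}] nothing but 6 survives at r4c8 ⇒ r4c8=6.
Step 17. [r9c9∈{9}] nothing but 9 survives at r9c9. So r9c9=9.
Step 18. [r4c6∈{3}] r4c6 is down to just 3. So r4c6=3.
Step 19. [r4c4∈{5}] r4c4 is down to just 5, so r4c4=5.
Step 20. [r1c8∈{2}] r1c8 has the single candidate 2. So r1c8=2.
Step 21. [r1c2∈{5}] r1c2 has the single candidate 5. So r1c2=5.
Step 22. [r2c7∈{5,6,9}] r2c7 is the only open cell in col 7 admitting 5. So r2c7=5.
Step 23. [r2c5∈{1}] only 1 remains possible at r2c5, so r2c5=1.
Step 24. [r3c8∈{1,8,9}] r3c8 is the only open cell in row 3 admitting 1, so r3c8=1.
Step 25. [r3c2∈{9}] r3c2 has the single candidate 9, so r3c2=9.
Step 26. [r3c1∈{4}] r3c1 is down to just 4 ⇒ r3c1=4.
Step 27. [r1c7∈{6}] only 6 remains possible at r1c7. So r1c7=6.
Step 28. [r6c1∈{7}] r6c1 is down to just 7, so r6c1=7.
Step 29. [r5c7∈{9}] r5c7 is down to just 9 ⇒ r5c7=9.
Step 30. [r8c6∈{9}] r8c6 has the single candidate 9 ⇒ r8c6=9.
Step 31. [r2c2∈{2}] nothing but 2 survives at r2c2. So r2c2=2.
Step 32. [r2c6∈{6}] nothing but 6 survives at r2c6. So r2c6=6.
Step 33. [r3c9∈{8}] r3c9's peers cover all but 8 ⇒ r3c9=8.
Step 34. [r6c6∈{1}] r6c6's peers cover all but 1. So r6c6=1.
Step 35. [r2c8∈{9}] nothing but 9 survives at r2c8. So r2c8=9.
Step 36. [r1c6∈{4}] r1c6 has the single candidate 4. So r1c6=4.
Step 37. [r7c8∈{8}] r7c8 has the single candidate 8. So r7c8=8.
Step 38. [r9c8∈{3}] nothing but 3 survives at r9c8 ⇒ r9c8=3.
Step 39. [r3c5∈{5}] r3c5 is down to just 5, so r3c5=5.
Step 40. [r4c5∈{7}] r4c5 has the single candidate 7, so r4c5=7.
Step 41. [r4c2∈{8}] r4c2 has the single candidate 8, so r4c2=8.
Step 42. [r9c5∈{2}] r9c5 has the single candidate 2, so r9c5=2.
Step 43. [r1c9∈{7}] r1c9 has the single candidate 7. So r1c9=7.
Step 44. [r2c4∈{3}] r2c4's peers cover all but 3 ⇒ r2c4=3.
Step 45. [r6c3∈{4}] only 4 remains possible at r6c3 ⇒ r6c3=4.
Step 46. [r8c3∈{5}] r8c3 has the single candidate 5, so r8c3=5.
Step 47. [r7c4∈{4}] r7c4 has the single candidate 4 ⇒ r7c4=4.

Answer: 3 5 1 9 8 4 6 2 7 / 8 2 7 3 1 6 5 9 4 / 4 9 6 7 5 2 3 1 8 / 9 8 2 5 7 3 4 6 1 / 5 1 3 6 4 8 9 7 2 / 7 6 4 2 9 1 8 5 3 / 1 3 9 4 6 7 2 8 5 / 2 7 5 8 3 9 1 4 6 / 6 4 8 1 2 5 7 3 9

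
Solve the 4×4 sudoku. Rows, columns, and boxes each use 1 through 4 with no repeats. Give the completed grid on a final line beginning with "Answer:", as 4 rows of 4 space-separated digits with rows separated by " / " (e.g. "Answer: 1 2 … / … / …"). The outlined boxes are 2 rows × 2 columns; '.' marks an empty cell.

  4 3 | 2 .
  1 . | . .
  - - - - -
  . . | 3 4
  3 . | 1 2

Step 1. [r2c2∈{2}] only 2 remains possible at r2c2. So r2c2=2.
Step 2. [r4c2∈{4}] r4c2 is down to just 4. So r4c2=4.
Step 3. [r3c1∈{2}] r3c1's peers cover all but 2, so r3c1=2.
Step 4. [r3c2∈{1}] r3c2's peers cover all but 1. So r3c2=1.
Step 5. [r1c4∈{1}] r1c4 has the single candidate 1. So r1c4=1.
Step 6. [r2c3∈{4}] only 4 remains possible at r2c3 ⇒ r2c3=4.
Step 7. [r2c4∈{3}] r2c4 has the single candidate 3. So r2c4=3.

Answer: 4 3 2 1 / 1 2 4 3 / 2 1 3 4 / 3 4 1 2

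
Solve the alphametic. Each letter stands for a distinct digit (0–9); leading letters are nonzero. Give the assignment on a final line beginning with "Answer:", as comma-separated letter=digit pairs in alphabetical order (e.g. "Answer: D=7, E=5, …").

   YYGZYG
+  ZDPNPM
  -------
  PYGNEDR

Step 1. [P] the sum has 7 digits but both addends have 6; that extra leading digit P is the final carry, namely 1. So P=1.
Step 2. [col 1: G + M ≡ R (mod 10)] column 1 (G + M ≡ R (mod 10), carry-in 0) doesn't pin M yet; pick M=8 and continue, so M=8.
Step 3. [col 1: G + M ≡ R (mod 10)] column 1 (G + M ≡ R (mod 10), carry-in 0) doesn't pin G yet; pick G=2 and continue. So G=2.
Step 4. [col 1: G + M ≡ R (mod 10)] column 1 reads G+M+carry(0)=R with G=2, M=8; with digits 1,2,8 already taken and all letters distinct, the only value for R is 0 ⇒ R=0.
Step 5. [col 2: Y + P ≡ D (mod 10)] no forcing yet in column 2 (carry-in 1); D=7 is free and consistent — try it. So D=7.
Step 6. [col 2: Y + P ≡ D (mod 10)] column 2 reads Y+P+carry(1)=D with P=1, D=7; with digits 0,1,2,7,8 already taken and all letters distinct, the only value for Y is 5. So Y=5.
Step 7. [col 3: Z + N ≡ E (mod 10)] several values work for N in column 3 (Z + N ≡ E (mod 10), carry-in 0); try N=4, so N=4.
Step 8. [col 3: Z + N ≡ E (mod 10)] in column 3 we have Z+N≡E with carry-in 0; given N=4 and digits 0,1,2,4,5,7,8 already taken and all letters distinct, that pins Z to 9, so Z=9.
Step 9. [col 3: Z + N ≡ E (mod 10)] from column 3 (Z=9, N=4, carry-in 0, digits 0,1,2,4,5,7,8,9 already taken and all letters distinct): E must equal 3 ⇒ E=3.

Answer: D=7, E=3, G=2, M=8, N=4, P=1, R=0, Y=5, Z=9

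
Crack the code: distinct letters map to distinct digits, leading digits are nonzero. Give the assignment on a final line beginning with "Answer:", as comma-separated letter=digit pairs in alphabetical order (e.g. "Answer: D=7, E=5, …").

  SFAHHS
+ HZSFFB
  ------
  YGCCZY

Step 1. [col 1: S + B ≡ Y (mod 10)] no forcing yet in column 1 (carry-in 0); S=5 is free and consistent — try it, so S=5.
Step 2. [col 1: S + B ≡ Y (mod 10)] column 1 (S + B ≡ Y (mod 10), carry-in 0) doesn't pin Y yet; pick Y=9 and continue, so Y=9.
Step 3. [col 1: S + B ≡ Y (mod 10)] column 1 reads S+B+carry(0)=Y with S=5, Y=9; with digits 5,9 already taken and all letters distinct, the only value for B is 4, so B=4.
Step 4. [col 2: H + F ≡ Z (mod 10)] no forcing yet in column 2 (carry-in 0); F=8 is free and consistent — try it ⇒ F=8.
Step 5. [col 2: H + F ≡ Z (mod 10)] Z=1 is one option consistent with column 2 (H + F ≡ Z (mod 10), carry-in 0) — take it, so Z=1.
Step 6. [col 2: H + F ≡ Z (mod 10)] from column 2 (F=8, Z=1, carry-in 0, digits 1,4,5,8,9 already taken and all letters distinct): H must equal 3, so H=3.
Step 7. [col 3: H + F ≡ C (mod 10)] in column 3 we have H+F≡C with carry-in 1; given H=3, F=8 and digits 1,3,4,5,8,9 already taken and all letters distinct, that pins C to 2 ⇒ C=2.
Step 8. [col 4: A + S ≡ C (mod 10)] column 4 reads A+S+carry(1)=C with S=5, C=2; with digits 1,2,3,4,5,8,9 already taken and all letters distinct, the only value for A is 6, so A=6.
Step 9. [col 5: F + Z ≡ G (mod 10)] from column 5 (F=8, Z=1, carry-in 1, digits 1,2,3,4,5,6,8,9 already taken and all letters distinct): G must equal 0, so G=0.

Answer: A=6, B=4, C=2, F=8, G=0, H=3, S=5, Y=9, Z=1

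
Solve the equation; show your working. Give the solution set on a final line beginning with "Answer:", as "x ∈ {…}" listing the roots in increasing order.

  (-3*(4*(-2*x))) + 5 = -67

Step 1. [(-3*(4*(-2*x))) + 5 = -67] +5 is outermost — subtract 5 both sides. So sub: -3*(4*(-2*x)) = -72.
Step 2. [-3*(4*(-2*x)) = -72] -3·(inner) — divide through by -3. So div: 4*(-2*x) = 24.
Step 3. [4*(-2*x) = 24] divide by the outer 4. So div: -2*x = 6.
Step 4. [-2*x = 6] -2·(inner) — divide through by -2, so div: x = -3.

Answer: x ∈ {-3}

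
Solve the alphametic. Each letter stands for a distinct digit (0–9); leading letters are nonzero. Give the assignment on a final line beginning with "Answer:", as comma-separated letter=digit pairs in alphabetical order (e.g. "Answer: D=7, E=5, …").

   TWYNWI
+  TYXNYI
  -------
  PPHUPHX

Step 1. [P] the sum has 7 digits but both addends have 6; that extra leading digit P is the final carry, namely 1, so P=1.
Step 2. [col 1: I + I ≡ X (mod 10)] I=8 is one option consistent with column 1 (I + I ≡ X (mod 10), carry-in 0) — take it. So I=8.
Step 3. [col 1: I + I ≡ X (mod 10)] in column 1 we have I+I≡X with carry-in 0; given I=8 and digits 1,8 already taken and all letters distinct, that pins X to 6 ⇒ X=6.
Step 4. [col 2: W + Y ≡ H (mod 10)] column 2 (W + Y ≡ H (mod 10), carry-in 1) doesn't pin Y yet; pick Y=7 and continue ⇒ Y=7.
Step 5. [col 2: W + Y ≡ H (mod 10)] W=4 is one option consistent with column 2 (W + Y ≡ H (mod 10), carry-in 1) — take it ⇒ W=4.
Step 6. [col 2: W + Y ≡ H (mod 10)] column 2: given W=4, Y=7, carry-in 1, and digits 1,4,6,7,8 already taken and all letters distinct, W+Y≡H (mod 10) forces H=2, so H=2.
Step 7. [col 3: N + N ≡ P (mod 10)] several values work for N in column 3 (N + N ≡ P (mod 10), carry-in 1); try N=0. So N=0.
Step 8. [col 4: Y + X ≡ U (mod 10)] column 4: given Y=7, X=6, carry-in 0, and digits 0,1,2,4,6,7,8 already taken and all letters distinct, Y+X≡U (mod 10) forces U=3 ⇒ U=3.
Step 9. [col 6: T + T ≡ P (mod 10)] from column 6 (P=1, carry-in 1, digits 0,1,2,3,4,6,7,8 already taken and all letters distinct): T must equal 5, so T=5.

Answer: H=2, I=8, N=0, P=1, T=5, U=3, W=4, X=6, Y=7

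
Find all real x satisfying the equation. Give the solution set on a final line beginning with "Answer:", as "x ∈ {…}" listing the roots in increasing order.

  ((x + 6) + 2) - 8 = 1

Step 1. [((x + 6) + 2) - 8 = 1] 8 comes off first (add 8). So sub: (x + 6) + 2 = 9.
Step 2. [(x + 6) + 2 = 9] 2 comes off first (subtract 2). So sub: x + 6 = 7.
Step 3. [x + 6 = 7] peel the +6: subtract 6 from each side. So sub: x = 1.

Answer: x ∈ {1}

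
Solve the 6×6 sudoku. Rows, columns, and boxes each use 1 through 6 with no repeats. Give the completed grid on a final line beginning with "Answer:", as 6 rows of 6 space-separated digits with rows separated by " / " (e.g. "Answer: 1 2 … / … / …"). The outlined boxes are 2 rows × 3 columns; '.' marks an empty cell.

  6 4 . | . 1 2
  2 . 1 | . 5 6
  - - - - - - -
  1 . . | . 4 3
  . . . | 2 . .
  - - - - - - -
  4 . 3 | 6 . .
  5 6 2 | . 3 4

Step 1. [r3c4∈{5}] r3c4's peers cover all but 5, so r3c4=5.
Step 2. [r2c2∈{3}] r2c2's peers cover all but 3. So r2c2=3.
Step 3. [r4c3∈{4,5,6}] r4c3 is the only open cell in row 4 admitting 4 ⇒ r4c3=4.
Step 4. [r6c4∈{1}] only 1 remains possible at r6c4 ⇒ r6c4=1.
Step 5. [r2c4∈{4}] only 4 remains possible at r2c4, so r2c4=4.
Step 6. [r5c2∈{1}] r5c2 has the single candidate 1 ⇒ r5c2=1.
Step 7. [r1c4∈{3}] r1c4's peers cover all but 3. So r1c4=3.
Step 8. [r4c6∈{1}] r4c6 is down to just 1 ⇒ r4c6=1.
Step 9. [r4c5∈{6}] r4c5 is down to just 6 ⇒ r4c5=6.
Step 10. [r1c3∈{5}] r1c3 is down to just 5, so r1c3=5.
Step 11. [r5c6∈{5}] r5c6's peers cover all but 5 ⇒ r5c6=5.
Step 12. [r5c5∈{2}] r5c5 has the single candidate 2 ⇒ r5c5=2.
Step 13. [r4c1∈{3}] r4c1's peers cover all but 3 ⇒ r4c1=3.
Step 14. [r3c3∈{6}] r3c3 has the single candidate 6 ⇒ r3c3=6.
Step 15. [r4c2∈{5}] nothing but 5 survives at r4c2. So r4c2=5.
Step 16. [r3c2∈{2}] r3c2 has the single candidate 2. So r3c2=2.

Answer: 6 4 5 3 1 2 / 2 3 1 4 5 6 / 1 2 6 5 4 3 / 3 5 4 2 6 1 / 4 1 3 6 2 5 / 5 6 2 1 3 4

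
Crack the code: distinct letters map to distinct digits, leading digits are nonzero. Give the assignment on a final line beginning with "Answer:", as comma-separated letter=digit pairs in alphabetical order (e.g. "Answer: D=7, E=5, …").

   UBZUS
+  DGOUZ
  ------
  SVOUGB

Step 1. [col 1: S + Z ≡ B (mod 10)] Z=6 is one option consistent with column 1 (S + Z ≡ B (mod 10), carry-in 0) — take it. So Z=6.
Step 2. [col 1: S + Z ≡ B (mod 10)] several values work for B in column 1 (S + Z ≡ B (mod 10), carry-in 0); try B=7 ⇒ B=7.
Step 3. [col 1: S + Z ≡ B (mod 10)] from column 1 (Z=6, B=7, carry-in 0, digits 6,7 already taken and all letters distinct): S must equal 1 ⇒ S=1.
Step 4. [col 2: U + U ≡ G (mod 10)] column 2 (U + U ≡ G (mod 10), carry-in 0) doesn't pin G yet; pick G=0 and continue ⇒ G=0.
Step 5. [col 2: U + U ≡ G (mod 10)] column 2: given G=0, carry-in 0, and digits 0,1,6,7 already taken and all letters distinct, U+U≡G (mod 10) forces U=5, so U=5.
Step 6. [col 3: Z + O ≡ U (mod 10)] column 3: given Z=6, U=5, carry-in 1, and digits 0,1,5,6,7 already taken and all letters distinct, Z+O≡U (mod 10) forces O=8 ⇒ O=8.
Step 7. [col 5: U + D ≡ V (mod 10)] D=9 is one option consistent with column 5 (U + D ≡ V (mod 10), carry-in 0) — take it ⇒ D=9.
Step 8. [col 5: U + D ≡ V (mod 10)] column 5 reads U+D+carry(0)=V with U=5, D=9; with digits 0,1,5,6,7,8,9 already taken and all letters distinct, the only value for V is 4. So V=4.

Answer: B=7, D=9, G=0, O=8, S=1, U=5, V=4, Z=6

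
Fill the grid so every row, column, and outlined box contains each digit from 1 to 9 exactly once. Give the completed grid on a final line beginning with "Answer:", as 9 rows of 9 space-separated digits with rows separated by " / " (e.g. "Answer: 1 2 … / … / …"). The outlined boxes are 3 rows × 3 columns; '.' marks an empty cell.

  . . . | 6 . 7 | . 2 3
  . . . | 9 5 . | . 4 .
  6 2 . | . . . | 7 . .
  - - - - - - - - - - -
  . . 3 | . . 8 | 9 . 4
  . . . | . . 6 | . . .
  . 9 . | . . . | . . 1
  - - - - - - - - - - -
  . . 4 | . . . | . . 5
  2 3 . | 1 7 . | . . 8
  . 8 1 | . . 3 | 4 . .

Step 1. [r8c7∈{6}] r8c7 is down to just 6, so r8c7=6.
Step 2. [r8c8∈{9}] r8c8's peers cover all but 9. So r8c8=9.
Step 3. [r9c8∈{7}] r9c8's peers cover all but 7. So r9c8=7.
Step 4. [r6c3∈{2,5,6,7,8}] across col 3, 6 lands solely at r6c3. So r6c3=6.
Step 5. [r5c3∈{2,5,7,8}] across col 3, 2 lands solely at r5c3 ⇒ r5c3=2.
Step 6. [r6c7∈{2,3,5,8}] box 6 places 2 nowhere but r6c7. So r6c7=2.
Step 7. [r5c5∈{1,3,4,9}] 9 has one home in row 5: r5c5, so r5c5=9.
Step 8. [r4c5∈{1,2}] box 5 places 1 nowhere but r4c5 ⇒ r4c5=1.
Step 9. [r4c4∈{2,5,7}] across row 4, 2 lands solely at r4c4 ⇒ r4c4=2.
Step 10. [r8c3∈{5}] r8c3 has the single candidate 5, so r8c3=5.
Step 11. [r3c8∈{1,5,8}] r3c8 is the only open cell in row 3 admitting 5. So r3c8=5.
Step 12. [r5c7∈{3,5,8}] in col 7, 5 fits only at r5c7, so r5c7=5.
Step 13. [r2c1∈{1,3,7,8}] in row 2, 3 fits only at r2c1. So r2c1=3.
Step 14. [r6c6∈{4,5}] r6c6 is the only open cell in col 6 admitting 5 ⇒ r6c6=5.
Step 15. [r5c9∈{7}] r5c9 has the single candidate 7 ⇒ r5c9=7.
Step 16. [r6c4∈{3,4,7}] in col 4, 7 fits only at r6c4, so r6c4=7.
Step 17. [r7c4∈{8}] only 8 remains possible at r7c4, so r7c4=8.
Step 18. [r7c6∈{2,9}] 9 has one home in col 6: r7c6 ⇒ r7c6=9.
Step 19. [r2c3∈{7,8}] r2c3 is the only open cell in col 3 admitting 7. So r2c3=7.
Step 20. [r2c2∈{1}] r2c2 is down to just 1. So r2c2=1.
Step 21. [r5c2∈{4}] nothing but 4 survives at r5c2. So r5c2=4.
Step 22. [r3c4∈{3,4}] col 4 places 4 nowhere but r3c4 ⇒ r3c4=4.
Step 23. [r1c5∈{8}] r1c5's peers cover all but 8 ⇒ r1c5=8.
Step 24. [r1c2∈{5}] nothing but 5 survives at r1c2 ⇒ r1c2=5.
Step 25. [r7c8∈{1,3}] across col 8, 1 lands solely at r7c8, so r7c8=1.
Step 26. [r6c1∈{8}] r6c1's peers cover all but 8. So r6c1=8.
Step 27. [r7c5∈{2,6}] row 7 places 2 nowhere but r7c5. So r7c5=2.
Step 28. [r7c1∈{7}] only 7 remains possible at r7c1. So r7c1=7.
Step 29. [r6c8∈{3}] r6c8 is down to just 3. So r6c8=3.
Step 30. [r1c3∈{9}] r1c3's peers cover all but 9, so r1c3=9.
Step 31. [r2c9∈{6}] r2c9 is down to just 6. So r2c9=6.
Step 32. [r7c2∈{6}] r7c2 has the single candidate 6 ⇒ r7c2=6.
Step 33. [r5c1∈{1}] r5c1 is down to just 1, so r5c1=1.
Step 34. [r5c4∈{3}] r5c4 has the single candidate 3. So r5c4=3.
Step 35. [r8c6∈{4}] only 4 remains possible at r8c6, so r8c6=4.
Step 36. [r5c8∈{8}] r5c8 is down to just 8 ⇒ r5c8=8.
Step 37. [r9c5∈{6}] r9c5 is down to just 6. So r9c5=6.
Step 38. [r3c3∈{8}] r3c3 has the single candidate 8 ⇒ r3c3=8.
Step 39. [r6c5∈{4}] only 4 remains possible at r6c5. So r6c5=4.
Step 40. [r9c4∈{5}] r9c4's peers cover all but 5 ⇒ r9c4=5.
Step 41. [r3c9∈{9}] r3c9 has the single candidate 9 ⇒ r3c9=9.
Step 42. [r7c7∈{3}] r7c7 is down to just 3. So r7c7=3.
Step 43. [r2c7∈{8}] r2c7 is down to just 8, so r2c7=8.
Step 44. [r4c1∈{5}] r4c1 has the single candidate 5 ⇒ r4c1=5.
Step 45. [r4c8∈{6}] r4c8's peers cover all but 6. So r4c8=6.
Step 46. [r9c1∈{9}] r9c1 has the single candidate 9 ⇒ r9c1=9.
Step 47. [r9c9∈{2}] nothing but 2 survives at r9c9, so r9c9=2.
Step 48. [r1c7∈{1}] nothing but 1 survives at r1c7. So r1c7=1.
Step 49. [r3c6∈{1}] only 1 remains possible at r3c6. So r3c6=1.
Step 50. [r1c1∈{4}] nothing but 4 survives at r1c1, so r1c1=4.
Step 51. [r3c5∈{3}] r3c5's peers cover all but 3. So r3c5=3.
Step 52. [r2c6∈{2}] r2c6's peers cover all but 2, so r2c6=2.
Step 53. [r4c2∈{7}] only 7 remains possible at r4c2. So r4c2=7.

Answer: 4 5 9 6 8 7 1 2 3 / 3 1 7 9 5 2 8 4 6 / 6 2 8 4 3 1 7 5 9 / 5 7 3 2 1 8 9 6 4 / 1 4 2 3 9 6 5 8 7 / 8 9 6 7 4 5 2 3 1 / 7 6 4 8 2 9 3 1 5 / 2 3 5 1 7 4 6 9 8 / 9 8 1 5 6 3 4 7 2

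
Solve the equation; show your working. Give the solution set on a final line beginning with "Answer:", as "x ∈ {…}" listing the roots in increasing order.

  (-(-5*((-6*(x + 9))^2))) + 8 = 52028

Step 1. [(-(-5*((-6*(x + 9))^2))) + 8 = 52028] the outer +8 inverts by subtracting 8 ⇒ sub: -(-5*((-6*(x + 9))^2)) = 52020.
Step 2. [-(-5*((-6*(x + 9))^2)) = 52020] flip signs both sides, so neg: -5*((-6*(x + 9))^2) = -52020.
Step 3. [-5*((-6*(x + 9))^2) = -52020] leading coefficient -5: divide by -5, so div: (-6*(x + 9))^2 = 10404.
Step 4. [(-6*(x + 9))^2 = 10404] LHS squared, RHS 10404 ≥ 0: apply √ (±), so sqrt: -6*(x + 9) = 102 or -102.
Step 5. [-6*(x + 9) = 102 or -102] divide by the outer -6. So div: x + 9 = -17 or 17.
Step 6. [x + 9 = -17 or 17] +9 is outermost — subtract 9 both sides. So sub: x = -26 or 8.

Answer: x ∈ {-26, 8}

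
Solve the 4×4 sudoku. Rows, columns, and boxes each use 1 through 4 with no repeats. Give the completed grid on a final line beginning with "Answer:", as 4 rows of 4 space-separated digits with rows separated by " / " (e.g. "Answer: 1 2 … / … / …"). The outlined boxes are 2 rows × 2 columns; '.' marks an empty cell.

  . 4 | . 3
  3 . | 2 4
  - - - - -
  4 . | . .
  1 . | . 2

Step 1. [r4c2∈{3}] only 3 remains possible at r4c2 ⇒ r4c2=3.
Step 2. [r1c3∈{1}] r1c3 is down to just 1, so r1c3=1.
Step 3. [r3c4∈{1}] r3c4 is down to just 1, so r3c4=1.
Step 4. [r4c3∈{4}] r4c3 has the single candidate 4 ⇒ r4c3=4.
Step 5. [r3c3∈{3}] only 3 remains possible at r3c3, so r3c3=3.
Step 6. [r1c1∈{2}] r1c1 is down to just 2, so r1c1=2.
Step 7. [r2c2∈{1}] r2c2 is down to just 1. So r2c2=1.
Step 8. [r3c2∈{2}] r3c2 has the single candidate 2. So r3c2=2.

Answer: 2 4 1 3 / 3 1 2 4 / 4 2 3 1 / 1 3 4 2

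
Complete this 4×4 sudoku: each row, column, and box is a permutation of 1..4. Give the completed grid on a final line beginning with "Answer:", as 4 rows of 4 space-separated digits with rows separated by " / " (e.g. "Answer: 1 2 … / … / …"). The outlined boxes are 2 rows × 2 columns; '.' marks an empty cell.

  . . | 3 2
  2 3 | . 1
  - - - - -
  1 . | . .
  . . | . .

Step 1. [r1c1∈{4}] only 4 remains possible at r1c1, so r1c1=4.
Step 2. [r2c3∈{4}] nothing but 4 survives at r2c3 ⇒ r2c3=4.
Step 3. [r3c4∈{3,4}] in row 3, 3 fits only at r3c4, so r3c4=3.
Step 4. [r3c2∈{2,4}] row 3 places 4 nowhere but r3c2 ⇒ r3c2=4.
Step 5. [r4c2∈{2}] r4c2's peers cover all but 2, so r4c2=2.
Step 6. [r1c2∈{1}] only 1 remains possible at r1c2, so r1c2=1.
Step 7. [r4c3∈{1}] only 1 remains possible at r4c3, so r4c3=1.
Step 8. [r3c3∈{2}] r3c3's peers cover all but 2. So r3c3=2.
Step 9. [r4c1∈{3}] only 3 remains possible at r4c1. So r4c1=3.
Step 10. [r4c4∈{4}] r4c4 is down to just 4, so r4c4=4.

Answer: 4 1 3 2 / 2 3 4 1 / 1 4 2 3 / 3 2 1 4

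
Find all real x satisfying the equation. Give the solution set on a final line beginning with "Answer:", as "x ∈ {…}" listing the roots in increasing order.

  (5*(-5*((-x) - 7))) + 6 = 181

Step 1. [(5*(-5*((-x) - 7))) + 6 = 181] the outer +6 inverts by subtracting 6. So sub: 5*(-5*((-x) - 7)) = 175.
Step 2. [5*(-5*((-x) - 7)) = 175] 5·(inner) — divide through by 5 ⇒ div: -5*((-x) - 7) = 35.
Step 3. [-5*((-x) - 7) = 35] leading coefficient -5: divide by -5 ⇒ div: (-x) - 7 = -7.
Step 4. [(-x) - 7 = -7] the outer -7 inverts by adding 7, so sub: -x = 0.
Step 5. [-x = 0] leading − — multiply by −1, so neg: x = 0.

Answer: x ∈ {0}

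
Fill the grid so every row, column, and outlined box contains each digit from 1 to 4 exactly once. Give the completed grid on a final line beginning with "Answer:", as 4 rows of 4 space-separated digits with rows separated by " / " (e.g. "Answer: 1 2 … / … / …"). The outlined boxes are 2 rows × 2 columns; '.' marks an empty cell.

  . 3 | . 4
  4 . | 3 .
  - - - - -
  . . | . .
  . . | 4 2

Step 1. [r4c2∈{1}] nothing but 1 survives at r4c2 ⇒ r4c2=1.
Step 2. [r2c4∈{1}] r2c4 is down to just 1 ⇒ r2c4=1.
Step 3. [r2c2∈{2}] only 2 remains possible at r2c2 ⇒ r2c2=2.
Step 4. [r4c1∈{3}] only 3 remains possible at r4c1 ⇒ r4c1=3.
Step 5. [r3c1∈{2}] r3c1's peers cover all but 2, so r3c1=2.
Step 6. [r1c3∈{2}] nothing but 2 survives at r1c3 ⇒ r1c3=2.
Step 7. [r1c1∈{1}] r1c1 is down to just 1, so r1c1=1.
Step 8. [r3c4∈{3}] nothing but 3 survives at r3c4 ⇒ r3c4=3.
Step 9. [r3c3∈{1}] r3c3 has the single candidate 1, so r3c3=1.
Step 10. [r3c2∈{4}] only 4 remains possible at r3c2, so r3c2=4.

Answer: 1 3 2 4 / 4 2 3 1 / 2 4 1 3 / 3 1 4 2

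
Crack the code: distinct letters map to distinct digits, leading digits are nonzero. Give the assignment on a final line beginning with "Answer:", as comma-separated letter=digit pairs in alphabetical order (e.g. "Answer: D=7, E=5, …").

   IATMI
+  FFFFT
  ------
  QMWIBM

Step 1. [col 1: I + T ≡ M (mod 10)] column 1 (I + T ≡ M (mod 10), carry-in 0) doesn't pin I yet; pick I=6 and continue, so I=6.
Step 2. [col 1: I + T ≡ M (mod 10)] no forcing yet in column 1 (carry-in 0); M=4 is free and consistent — try it. So M=4.
Step 3. [col 1: I + T ≡ M (mod 10)] from column 1 (I=6, M=4, carry-in 0, digits 4,6 already taken and all letters distinct): T must equal 8 ⇒ T=8.
Step 4. [col 2: M + F ≡ B (mod 10)] no forcing yet in column 2 (carry-in 1); B=2 is free and consistent — try it, so B=2.
Step 5. [Q] adding two 5-digit numbers gives at most 5+1 digits, and here it does — Q is that final carry and must be 1. So Q=1.
Step 6. [col 2: M + F ≡ B (mod 10)] column 2: given M=4, B=2, carry-in 1, and digits 1,2,4,6,8 already taken and all letters distinct, M+F≡B (mod 10) forces F=7 ⇒ F=7.
Step 7. [col 4: A + F ≡ W (mod 10)] in column 4 we have A+F≡W with carry-in 1; given F=7 and digits 1,2,4,6,7,8 already taken and all letters distinct, that pins A to 5 ⇒ A=5.
Step 8. [col 4: A + F ≡ W (mod 10)] column 4 reads A+F+carry(1)=W with A=5, F=7; with digits 1,2,4,5,6,7,8 already taken and all letters distinct, the only value for W is 3. So W=3.

Answer: A=5, B=2, F=7, I=6, M=4, Q=1, T=8, W=3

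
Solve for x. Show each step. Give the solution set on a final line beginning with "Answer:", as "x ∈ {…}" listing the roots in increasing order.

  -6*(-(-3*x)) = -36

Step 1. [-6*(-(-3*x)) = -36] LHS = -6·(…); ÷-6 both sides. So div: -(-3*x) = 6.
Step 2. [-(-3*x) = 6] LHS negated; negate both sides, so neg: -3*x = -6.
Step 3. [-3*x = -6] -3·(inner) — divide through by -3. So div: x = 2.

Answer: x ∈ {2}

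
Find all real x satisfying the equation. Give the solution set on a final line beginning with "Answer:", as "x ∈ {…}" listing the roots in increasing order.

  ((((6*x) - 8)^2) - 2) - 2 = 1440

Step 1. [((((6*x) - 8)^2) - 2) - 2 = 1440] add 2: x sits inside (… - 2). So sub: (((6*x) - 8)^2) - 2 = 1442.
Step 2. [(((6*x) - 8)^2) - 2 = 1442] add 2: x sits inside (… - 2). So sub: ((6*x) - 8)^2 = 1444.
Step 3. [((6*x) - 8)^2 = 1444] 1444 ≥ 0, LHS is (·)² — take ±√ ⇒ sqrt: (6*x) - 8 = 38 or -38.
Step 4. [(6*x) - 8 = 38 or -38] -8 is outermost — add 8 both sides. So sub: 6*x = 46 or -30.
Step 5. [6*x = 46 or -30] 6·(inner) — divide through by 6. So div: x = 23/3 or -5.

Answer: x ∈ {-5, 23/3}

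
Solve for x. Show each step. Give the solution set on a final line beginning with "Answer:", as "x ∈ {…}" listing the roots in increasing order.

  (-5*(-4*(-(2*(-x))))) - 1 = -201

Step 1. [(-5*(-4*(-(2*(-x))))) - 1 = -201] peel the -1: add 1 from each side. So sub: -5*(-4*(-(2*(-x)))) = -200.
Step 2. [-5*(-4*(-(2*(-x)))) = -200] LHS = -5·(…); ÷-5 both sides. So div: -4*(-(2*(-x))) = 40.
Step 3. [-4*(-(2*(-x))) = 40] -4·(inner) — divide through by -4. So div: -(2*(-x)) = -10.
Step 4. [-(2*(-x)) = -10] LHS negated; negate both sides. So neg: 2*(-x) = 10.
Step 5. [2*(-x) = 10] LHS = 2·(…); ÷2 both sides. So div: -x = 5.
Step 6. [-x = 5] LHS negated; negate both sides, so neg: x = -5.

Answer: x ∈ {-5}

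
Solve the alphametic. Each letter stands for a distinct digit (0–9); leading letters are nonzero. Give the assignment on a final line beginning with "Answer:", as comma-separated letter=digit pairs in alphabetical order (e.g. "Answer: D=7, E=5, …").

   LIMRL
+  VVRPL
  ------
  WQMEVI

Step 1. [col 1: L + L ≡ I (mod 10)] column 1 (L + L ≡ I (mod 10), carry-in 0) doesn't pin I yet; pick I=2 and continue, so I=2.
Step 2. [W] adding two 5-digit numbers gives at most 5+1 digits, and here it does — W is that final carry and must be 1. So W=1.
Step 3. [col 1: L + L ≡ I (mod 10)] in column 1 we have L+L≡I with carry-in 0; given I=2 and digits 1,2 already taken and all letters distinct, that pins L to 6, so L=6.
Step 4. [col 2: R + P ≡ V (mod 10)] column 2 (R + P ≡ V (mod 10), carry-in 1) doesn't pin P yet; pick P=8 and continue, so P=8.
Step 5. [col 2: R + P ≡ V (mod 10)] no forcing yet in column 2 (carry-in 1); V=4 is free and consistent — try it. So V=4.
Step 6. [col 2: R + P ≡ V (mod 10)] in column 2 we have R+P≡V with carry-in 1; given P=8, V=4 and digits 1,2,4,6,8 already taken and all letters distinct, that pins R to 5 ⇒ R=5.
Step 7. [col 3: M + R ≡ E (mod 10)] column 3 (M + R ≡ E (mod 10), carry-in 1) doesn't pin M yet; pick M=7 and continue. So M=7.
Step 8. [col 3: M + R ≡ E (mod 10)] in column 3 we have M+R≡E with carry-in 1; given M=7, R=5 and digits 1,2,4,5,6,7,8 already taken and all letters distinct, that pins E to 3. So E=3.
Step 9. [col 5: L + V ≡ Q (mod 10)] in column 5 we have L+V≡Q with carry-in 0; given L=6, V=4 and digits 1,2,3,4,5,6,7,8 already taken and all letters distinct, that pins Q to 0, so Q=0.

Answer: E=3, I=2, L=6, M=7, P=8, Q=0, R=5, V=4, W=1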